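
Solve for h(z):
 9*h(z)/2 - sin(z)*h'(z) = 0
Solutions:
 h(z) = C1*(cos(z) - 1)^(1/4)*(cos(z)^2 - 2*cos(z) + 1)/((cos(z) + 1)^(1/4)*(cos(z)^2 + 2*cos(z) + 1))


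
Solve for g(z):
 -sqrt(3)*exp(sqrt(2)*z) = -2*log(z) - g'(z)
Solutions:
 g(z) = C1 - 2*z*log(z) + 2*z + sqrt(6)*exp(sqrt(2)*z)/2


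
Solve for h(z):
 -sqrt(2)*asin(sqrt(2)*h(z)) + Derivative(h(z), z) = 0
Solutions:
 Integral(1/asin(sqrt(2)*_y), (_y, h(z))) = C1 + sqrt(2)*z


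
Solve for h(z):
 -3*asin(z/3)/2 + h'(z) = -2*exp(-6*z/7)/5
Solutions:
 h(z) = C1 + 3*z*asin(z/3)/2 + 3*sqrt(9 - z^2)/2 + 7*exp(-6*z/7)/15


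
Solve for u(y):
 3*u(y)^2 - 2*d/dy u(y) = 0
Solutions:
 u(y) = -2/(C1 + 3*y)


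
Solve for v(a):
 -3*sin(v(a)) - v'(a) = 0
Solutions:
 v(a) = -acos((-C1 - exp(6*a))/(C1 - exp(6*a))) + 2*pi
 v(a) = acos((-C1 - exp(6*a))/(C1 - exp(6*a)))


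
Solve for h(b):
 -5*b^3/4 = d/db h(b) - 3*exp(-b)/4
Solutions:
 h(b) = C1 - 5*b^4/16 - 3*exp(-b)/4


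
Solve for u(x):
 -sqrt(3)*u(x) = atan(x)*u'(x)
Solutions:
 u(x) = C1*exp(-sqrt(3)*Integral(1/atan(x), x))


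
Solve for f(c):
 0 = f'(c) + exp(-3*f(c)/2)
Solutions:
 f(c) = 2*log(C1 - 3*c/2)/3
 f(c) = 2*log(2^(2/3)*(-3^(1/3) - 3^(5/6)*I)*(C1 - c)^(1/3)/4)
 f(c) = 2*log(2^(2/3)*(-3^(1/3) + 3^(5/6)*I)*(C1 - c)^(1/3)/4)


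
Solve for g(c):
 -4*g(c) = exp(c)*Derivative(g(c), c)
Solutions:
 g(c) = C1*exp(4*exp(-c))


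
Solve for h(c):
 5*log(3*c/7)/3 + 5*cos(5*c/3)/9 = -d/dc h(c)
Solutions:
 h(c) = C1 - 5*c*log(c)/3 - 5*c*log(3)/3 + 5*c/3 + 5*c*log(7)/3 - sin(5*c/3)/3


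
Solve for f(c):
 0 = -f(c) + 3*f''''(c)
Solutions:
 f(c) = C1*exp(-3^(3/4)*c/3) + C2*exp(3^(3/4)*c/3) + C3*sin(3^(3/4)*c/3) + C4*cos(3^(3/4)*c/3)


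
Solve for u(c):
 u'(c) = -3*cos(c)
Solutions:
 u(c) = C1 - 3*sin(c)


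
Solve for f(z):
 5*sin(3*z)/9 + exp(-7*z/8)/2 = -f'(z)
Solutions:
 f(z) = C1 + 5*cos(3*z)/27 + 4*exp(-7*z/8)/7


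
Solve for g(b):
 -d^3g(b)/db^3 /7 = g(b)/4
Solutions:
 g(b) = C3*exp(-14^(1/3)*b/2) + (C1*sin(14^(1/3)*sqrt(3)*b/4) + C2*cos(14^(1/3)*sqrt(3)*b/4))*exp(14^(1/3)*b/4)


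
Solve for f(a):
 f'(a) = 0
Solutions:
 f(a) = C1


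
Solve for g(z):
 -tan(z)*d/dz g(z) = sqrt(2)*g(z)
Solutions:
 g(z) = C1/sin(z)^(sqrt(2))


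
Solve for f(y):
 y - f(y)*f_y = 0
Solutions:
 f(y) = -sqrt(C1 + y^2)
 f(y) = sqrt(C1 + y^2)


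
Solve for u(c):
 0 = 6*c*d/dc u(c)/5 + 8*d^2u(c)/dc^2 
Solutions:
 u(c) = C1 + C2*erf(sqrt(30)*c/20)


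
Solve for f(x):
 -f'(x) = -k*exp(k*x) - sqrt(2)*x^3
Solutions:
 f(x) = C1 + sqrt(2)*x^4/4 + exp(k*x)


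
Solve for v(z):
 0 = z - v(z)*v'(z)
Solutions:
 v(z) = -sqrt(C1 + z^2)
 v(z) = sqrt(C1 + z^2)


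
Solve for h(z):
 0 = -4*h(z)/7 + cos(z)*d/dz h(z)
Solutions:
 h(z) = C1*(sin(z) + 1)^(2/7)/(sin(z) - 1)^(2/7)


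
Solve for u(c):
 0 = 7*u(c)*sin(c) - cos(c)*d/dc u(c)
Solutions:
 u(c) = C1/cos(c)^7


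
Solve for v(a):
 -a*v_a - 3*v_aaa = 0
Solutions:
 v(a) = C1 + Integral(C2*airyai(-3^(2/3)*a/3) + C3*airybi(-3^(2/3)*a/3), a)


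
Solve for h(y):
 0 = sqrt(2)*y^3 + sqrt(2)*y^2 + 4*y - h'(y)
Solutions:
 h(y) = C1 + sqrt(2)*y^4/4 + sqrt(2)*y^3/3 + 2*y^2


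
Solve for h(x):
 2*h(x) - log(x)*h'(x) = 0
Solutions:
 h(x) = C1*exp(2*li(x))


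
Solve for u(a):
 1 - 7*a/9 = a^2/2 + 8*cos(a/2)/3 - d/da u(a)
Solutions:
 u(a) = C1 + a^3/6 + 7*a^2/18 - a + 16*sin(a/2)/3


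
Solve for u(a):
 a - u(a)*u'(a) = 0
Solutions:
 u(a) = -sqrt(C1 + a^2)
 u(a) = sqrt(C1 + a^2)


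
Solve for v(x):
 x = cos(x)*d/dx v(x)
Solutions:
 v(x) = C1 + Integral(x/cos(x), x)


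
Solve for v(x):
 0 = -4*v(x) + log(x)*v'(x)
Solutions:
 v(x) = C1*exp(4*li(x))


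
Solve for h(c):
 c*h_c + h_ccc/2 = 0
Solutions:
 h(c) = C1 + Integral(C2*airyai(-2^(1/3)*c) + C3*airybi(-2^(1/3)*c), c)


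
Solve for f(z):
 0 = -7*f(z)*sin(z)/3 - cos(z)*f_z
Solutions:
 f(z) = C1*cos(z)^(7/3)


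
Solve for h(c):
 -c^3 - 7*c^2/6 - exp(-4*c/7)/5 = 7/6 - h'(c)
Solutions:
 h(c) = C1 + c^4/4 + 7*c^3/18 + 7*c/6 - 7*exp(-4*c/7)/20


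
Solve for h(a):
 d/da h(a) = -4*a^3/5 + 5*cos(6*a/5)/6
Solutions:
 h(a) = C1 - a^4/5 + 25*sin(6*a/5)/36


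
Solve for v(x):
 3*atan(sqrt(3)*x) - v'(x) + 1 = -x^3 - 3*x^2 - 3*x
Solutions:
 v(x) = C1 + x^4/4 + x^3 + 3*x^2/2 + 3*x*atan(sqrt(3)*x) + x - sqrt(3)*log(3*x^2 + 1)/2


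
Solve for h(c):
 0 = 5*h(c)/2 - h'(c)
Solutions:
 h(c) = C1*exp(5*c/2)


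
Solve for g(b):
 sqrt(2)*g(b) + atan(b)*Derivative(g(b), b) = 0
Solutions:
 g(b) = C1*exp(-sqrt(2)*Integral(1/atan(b), b))


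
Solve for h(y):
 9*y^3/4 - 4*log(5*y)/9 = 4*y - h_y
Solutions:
 h(y) = C1 - 9*y^4/16 + 2*y^2 + 4*y*log(y)/9 - 4*y/9 + 4*y*log(5)/9


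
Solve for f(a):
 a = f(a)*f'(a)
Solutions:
 f(a) = -sqrt(C1 + a^2)
 f(a) = sqrt(C1 + a^2)


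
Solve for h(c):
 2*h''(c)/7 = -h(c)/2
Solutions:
 h(c) = C1*sin(sqrt(7)*c/2) + C2*cos(sqrt(7)*c/2)


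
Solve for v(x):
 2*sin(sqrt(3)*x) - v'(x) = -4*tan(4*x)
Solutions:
 v(x) = C1 - log(cos(4*x)) - 2*sqrt(3)*cos(sqrt(3)*x)/3


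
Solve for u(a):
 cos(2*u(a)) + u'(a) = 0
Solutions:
 u(a) = -asin((C1 + exp(4*a))/(C1 - exp(4*a)))/2 + pi/2
 u(a) = asin((C1 + exp(4*a))/(C1 - exp(4*a)))/2


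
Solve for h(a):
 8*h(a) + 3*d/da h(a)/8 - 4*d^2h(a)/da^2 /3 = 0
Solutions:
 h(a) = C1*exp(a*(9 - sqrt(24657))/64) + C2*exp(a*(9 + sqrt(24657))/64)


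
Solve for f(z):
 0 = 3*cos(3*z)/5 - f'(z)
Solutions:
 f(z) = C1 + sin(3*z)/5


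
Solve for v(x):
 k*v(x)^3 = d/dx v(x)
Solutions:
 v(x) = -sqrt(2)*sqrt(-1/(C1 + k*x))/2
 v(x) = sqrt(2)*sqrt(-1/(C1 + k*x))/2


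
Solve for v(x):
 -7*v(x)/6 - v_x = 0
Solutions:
 v(x) = C1*exp(-7*x/6)


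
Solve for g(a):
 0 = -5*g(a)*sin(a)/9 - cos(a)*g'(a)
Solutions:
 g(a) = C1*cos(a)^(5/9)


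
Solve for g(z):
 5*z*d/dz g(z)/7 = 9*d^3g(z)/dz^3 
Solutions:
 g(z) = C1 + Integral(C2*airyai(735^(1/3)*z/21) + C3*airybi(735^(1/3)*z/21), z)


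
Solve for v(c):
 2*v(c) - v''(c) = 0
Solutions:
 v(c) = C1*exp(-sqrt(2)*c) + C2*exp(sqrt(2)*c)


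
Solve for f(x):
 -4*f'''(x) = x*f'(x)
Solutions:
 f(x) = C1 + Integral(C2*airyai(-2^(1/3)*x/2) + C3*airybi(-2^(1/3)*x/2), x)


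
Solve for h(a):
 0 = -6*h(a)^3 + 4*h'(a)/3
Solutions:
 h(a) = -sqrt(-1/(C1 + 9*a))
 h(a) = sqrt(-1/(C1 + 9*a))


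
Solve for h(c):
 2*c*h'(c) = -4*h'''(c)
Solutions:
 h(c) = C1 + Integral(C2*airyai(-2^(2/3)*c/2) + C3*airybi(-2^(2/3)*c/2), c)


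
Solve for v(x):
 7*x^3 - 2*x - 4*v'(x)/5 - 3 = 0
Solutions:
 v(x) = C1 + 35*x^4/16 - 5*x^2/4 - 15*x/4


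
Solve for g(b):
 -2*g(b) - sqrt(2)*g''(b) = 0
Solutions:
 g(b) = C1*sin(2^(1/4)*b) + C2*cos(2^(1/4)*b)


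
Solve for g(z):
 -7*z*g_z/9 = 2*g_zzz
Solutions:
 g(z) = C1 + Integral(C2*airyai(-84^(1/3)*z/6) + C3*airybi(-84^(1/3)*z/6), z)


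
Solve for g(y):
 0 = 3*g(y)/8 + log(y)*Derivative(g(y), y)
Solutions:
 g(y) = C1*exp(-3*li(y)/8)


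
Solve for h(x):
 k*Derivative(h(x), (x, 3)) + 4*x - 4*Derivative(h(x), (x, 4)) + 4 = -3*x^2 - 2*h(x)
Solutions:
 h(x) = C1*exp(x*(3*k - sqrt(3)*sqrt(3*k^2 + 16*3^(1/3)*(-9*k^2 + sqrt(3)*sqrt(27*k^4 + 32768))^(1/3) - 512*3^(2/3)/(-9*k^2 + sqrt(3)*sqrt(27*k^4 + 32768))^(1/3)) - sqrt(6)*sqrt(-3*sqrt(3)*k^3/sqrt(3*k^2 + 16*3^(1/3)*(-9*k^2 + sqrt(3)*sqrt(27*k^4 + 32768))^(1/3) - 512*3^(2/3)/(-9*k^2 + sqrt(3)*sqrt(27*k^4 + 32768))^(1/3)) + 3*k^2 - 8*3^(1/3)*(-9*k^2 + sqrt(3)*sqrt(27*k^4 + 32768))^(1/3) + 256*3^(2/3)/(-9*k^2 + sqrt(3)*sqrt(27*k^4 + 32768))^(1/3)))/48) + C2*exp(x*(3*k - sqrt(3)*sqrt(3*k^2 + 16*3^(1/3)*(-9*k^2 + sqrt(3)*sqrt(27*k^4 + 32768))^(1/3) - 512*3^(2/3)/(-9*k^2 + sqrt(3)*sqrt(27*k^4 + 32768))^(1/3)) + sqrt(6)*sqrt(-3*sqrt(3)*k^3/sqrt(3*k^2 + 16*3^(1/3)*(-9*k^2 + sqrt(3)*sqrt(27*k^4 + 32768))^(1/3) - 512*3^(2/3)/(-9*k^2 + sqrt(3)*sqrt(27*k^4 + 32768))^(1/3)) + 3*k^2 - 8*3^(1/3)*(-9*k^2 + sqrt(3)*sqrt(27*k^4 + 32768))^(1/3) + 256*3^(2/3)/(-9*k^2 + sqrt(3)*sqrt(27*k^4 + 32768))^(1/3)))/48) + C3*exp(x*(3*k + sqrt(3)*sqrt(3*k^2 + 16*3^(1/3)*(-9*k^2 + sqrt(3)*sqrt(27*k^4 + 32768))^(1/3) - 512*3^(2/3)/(-9*k^2 + sqrt(3)*sqrt(27*k^4 + 32768))^(1/3)) - sqrt(6)*sqrt(3*sqrt(3)*k^3/sqrt(3*k^2 + 16*3^(1/3)*(-9*k^2 + sqrt(3)*sqrt(27*k^4 + 32768))^(1/3) - 512*3^(2/3)/(-9*k^2 + sqrt(3)*sqrt(27*k^4 + 32768))^(1/3)) + 3*k^2 - 8*3^(1/3)*(-9*k^2 + sqrt(3)*sqrt(27*k^4 + 32768))^(1/3) + 256*3^(2/3)/(-9*k^2 + sqrt(3)*sqrt(27*k^4 + 32768))^(1/3)))/48) + C4*exp(x*(3*k + sqrt(3)*sqrt(3*k^2 + 16*3^(1/3)*(-9*k^2 + sqrt(3)*sqrt(27*k^4 + 32768))^(1/3) - 512*3^(2/3)/(-9*k^2 + sqrt(3)*sqrt(27*k^4 + 32768))^(1/3)) + sqrt(6)*sqrt(3*sqrt(3)*k^3/sqrt(3*k^2 + 16*3^(1/3)*(-9*k^2 + sqrt(3)*sqrt(27*k^4 + 32768))^(1/3) - 512*3^(2/3)/(-9*k^2 + sqrt(3)*sqrt(27*k^4 + 32768))^(1/3)) + 3*k^2 - 8*3^(1/3)*(-9*k^2 + sqrt(3)*sqrt(27*k^4 + 32768))^(1/3) + 256*3^(2/3)/(-9*k^2 + sqrt(3)*sqrt(27*k^4 + 32768))^(1/3)))/48) - 3*x^2/2 - 2*x - 2


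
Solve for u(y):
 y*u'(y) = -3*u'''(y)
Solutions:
 u(y) = C1 + Integral(C2*airyai(-3^(2/3)*y/3) + C3*airybi(-3^(2/3)*y/3), y)


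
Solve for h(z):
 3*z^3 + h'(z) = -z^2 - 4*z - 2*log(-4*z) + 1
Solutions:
 h(z) = C1 - 3*z^4/4 - z^3/3 - 2*z^2 - 2*z*log(-z) + z*(3 - 4*log(2))


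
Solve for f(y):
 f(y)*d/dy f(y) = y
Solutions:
 f(y) = -sqrt(C1 + y^2)
 f(y) = sqrt(C1 + y^2)


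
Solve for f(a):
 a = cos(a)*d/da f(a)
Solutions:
 f(a) = C1 + Integral(a/cos(a), a)


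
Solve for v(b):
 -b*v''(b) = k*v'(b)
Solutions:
 v(b) = C1 + b^(1 - re(k))*(C2*sin(log(b)*Abs(im(k))) + C3*cos(log(b)*im(k)))


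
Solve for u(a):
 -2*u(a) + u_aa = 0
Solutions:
 u(a) = C1*exp(-sqrt(2)*a) + C2*exp(sqrt(2)*a)


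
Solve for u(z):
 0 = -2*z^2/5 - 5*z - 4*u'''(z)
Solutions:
 u(z) = C1 + C2*z + C3*z^2 - z^5/600 - 5*z^4/96


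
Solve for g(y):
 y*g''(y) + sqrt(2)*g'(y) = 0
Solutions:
 g(y) = C1 + C2*y^(1 - sqrt(2))


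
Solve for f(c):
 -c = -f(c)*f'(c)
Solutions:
 f(c) = -sqrt(C1 + c^2)
 f(c) = sqrt(C1 + c^2)


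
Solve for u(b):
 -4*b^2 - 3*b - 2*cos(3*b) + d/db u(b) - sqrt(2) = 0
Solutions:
 u(b) = C1 + 4*b^3/3 + 3*b^2/2 + sqrt(2)*b + 2*sin(3*b)/3


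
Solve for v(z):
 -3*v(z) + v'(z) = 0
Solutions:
 v(z) = C1*exp(3*z)


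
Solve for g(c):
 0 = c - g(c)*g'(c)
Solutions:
 g(c) = -sqrt(C1 + c^2)
 g(c) = sqrt(C1 + c^2)


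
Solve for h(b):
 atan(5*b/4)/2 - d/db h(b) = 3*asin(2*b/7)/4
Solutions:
 h(b) = C1 - 3*b*asin(2*b/7)/4 + b*atan(5*b/4)/2 - 3*sqrt(49 - 4*b^2)/8 - log(25*b^2 + 16)/5


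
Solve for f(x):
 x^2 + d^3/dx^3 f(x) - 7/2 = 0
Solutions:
 f(x) = C1 + C2*x + C3*x^2 - x^5/60 + 7*x^3/12


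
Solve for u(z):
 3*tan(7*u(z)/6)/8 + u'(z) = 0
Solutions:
 u(z) = -6*asin(C1*exp(-7*z/16))/7 + 6*pi/7
 u(z) = 6*asin(C1*exp(-7*z/16))/7


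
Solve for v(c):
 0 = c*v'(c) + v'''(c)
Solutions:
 v(c) = C1 + Integral(C2*airyai(-c) + C3*airybi(-c), c)


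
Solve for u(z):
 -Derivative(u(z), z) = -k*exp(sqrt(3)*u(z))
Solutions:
 u(z) = sqrt(3)*(2*log(-1/(C1 + k*z)) - log(3))/6


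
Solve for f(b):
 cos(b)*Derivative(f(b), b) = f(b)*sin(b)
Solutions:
 f(b) = C1/cos(b)


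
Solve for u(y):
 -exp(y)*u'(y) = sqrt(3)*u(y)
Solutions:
 u(y) = C1*exp(sqrt(3)*exp(-y))


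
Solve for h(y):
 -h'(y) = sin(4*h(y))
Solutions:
 h(y) = -acos((-C1 - exp(8*y))/(C1 - exp(8*y)))/4 + pi/2
 h(y) = acos((-C1 - exp(8*y))/(C1 - exp(8*y)))/4


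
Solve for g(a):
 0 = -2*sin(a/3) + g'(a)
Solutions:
 g(a) = C1 - 6*cos(a/3)


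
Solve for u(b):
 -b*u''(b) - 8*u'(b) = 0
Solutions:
 u(b) = C1 + C2/b^7


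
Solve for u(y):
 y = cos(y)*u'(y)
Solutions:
 u(y) = C1 + Integral(y/cos(y), y)


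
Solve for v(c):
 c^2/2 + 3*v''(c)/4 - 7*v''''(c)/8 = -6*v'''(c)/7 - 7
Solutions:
 v(c) = C1 + C2*c + C3*exp(c*(24 - sqrt(2634))/49) + C4*exp(c*(24 + sqrt(2634))/49) - c^4/18 + 16*c^3/63 - 2785*c^2/441


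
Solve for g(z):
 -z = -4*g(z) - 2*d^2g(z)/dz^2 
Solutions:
 g(z) = C1*sin(sqrt(2)*z) + C2*cos(sqrt(2)*z) + z/4


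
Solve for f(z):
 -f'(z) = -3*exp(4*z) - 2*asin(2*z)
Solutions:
 f(z) = C1 + 2*z*asin(2*z) + sqrt(1 - 4*z^2) + 3*exp(4*z)/4


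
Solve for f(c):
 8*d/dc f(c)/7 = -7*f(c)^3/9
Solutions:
 f(c) = -6*sqrt(-1/(C1 - 49*c))
 f(c) = 6*sqrt(-1/(C1 - 49*c))


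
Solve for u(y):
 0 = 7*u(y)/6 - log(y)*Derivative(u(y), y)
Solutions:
 u(y) = C1*exp(7*li(y)/6)


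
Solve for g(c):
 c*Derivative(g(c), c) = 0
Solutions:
 g(c) = C1


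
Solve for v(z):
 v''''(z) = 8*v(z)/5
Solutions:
 v(z) = C1*exp(-10^(3/4)*z/5) + C2*exp(10^(3/4)*z/5) + C3*sin(10^(3/4)*z/5) + C4*cos(10^(3/4)*z/5)


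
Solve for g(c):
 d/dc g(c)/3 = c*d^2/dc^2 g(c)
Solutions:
 g(c) = C1 + C2*c^(4/3)


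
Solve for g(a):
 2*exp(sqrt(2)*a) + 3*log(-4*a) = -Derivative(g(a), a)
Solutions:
 g(a) = C1 - 3*a*log(-a) + 3*a*(1 - 2*log(2)) - sqrt(2)*exp(sqrt(2)*a)


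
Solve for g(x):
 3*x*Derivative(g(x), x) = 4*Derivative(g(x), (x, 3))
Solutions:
 g(x) = C1 + Integral(C2*airyai(6^(1/3)*x/2) + C3*airybi(6^(1/3)*x/2), x)


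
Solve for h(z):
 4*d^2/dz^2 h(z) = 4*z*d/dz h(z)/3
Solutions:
 h(z) = C1 + C2*erfi(sqrt(6)*z/6)


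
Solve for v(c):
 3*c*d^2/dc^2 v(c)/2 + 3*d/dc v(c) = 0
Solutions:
 v(c) = C1 + C2/c


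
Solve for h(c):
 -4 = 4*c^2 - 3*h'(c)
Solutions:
 h(c) = C1 + 4*c^3/9 + 4*c/3


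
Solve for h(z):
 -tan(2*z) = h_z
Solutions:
 h(z) = C1 + log(cos(2*z))/2


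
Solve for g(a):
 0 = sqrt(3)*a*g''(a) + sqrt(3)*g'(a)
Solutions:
 g(a) = C1 + C2*log(a)


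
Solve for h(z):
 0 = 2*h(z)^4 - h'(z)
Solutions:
 h(z) = (-1/(C1 + 6*z))^(1/3)
 h(z) = (-1/(C1 + 2*z))^(1/3)*(-3^(2/3) - 3*3^(1/6)*I)/6
 h(z) = (-1/(C1 + 2*z))^(1/3)*(-3^(2/3) + 3*3^(1/6)*I)/6


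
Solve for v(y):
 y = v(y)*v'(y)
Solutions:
 v(y) = -sqrt(C1 + y^2)
 v(y) = sqrt(C1 + y^2)


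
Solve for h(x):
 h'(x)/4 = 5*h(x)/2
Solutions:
 h(x) = C1*exp(10*x)


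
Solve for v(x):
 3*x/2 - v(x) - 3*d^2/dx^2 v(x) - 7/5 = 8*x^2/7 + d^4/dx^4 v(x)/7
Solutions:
 v(x) = C1*sin(sqrt(2)*x*sqrt(21 - sqrt(413))/2) + C2*sin(sqrt(2)*x*sqrt(sqrt(413) + 21)/2) + C3*cos(sqrt(2)*x*sqrt(21 - sqrt(413))/2) + C4*cos(sqrt(2)*x*sqrt(sqrt(413) + 21)/2) - 8*x^2/7 + 3*x/2 + 191/35


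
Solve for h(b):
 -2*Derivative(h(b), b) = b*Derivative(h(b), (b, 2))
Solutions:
 h(b) = C1 + C2/b


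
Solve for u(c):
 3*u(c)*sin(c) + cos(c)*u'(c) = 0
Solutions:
 u(c) = C1*cos(c)^3


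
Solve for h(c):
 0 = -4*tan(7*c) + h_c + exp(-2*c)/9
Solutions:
 h(c) = C1 + 2*log(tan(7*c)^2 + 1)/7 + exp(-2*c)/18


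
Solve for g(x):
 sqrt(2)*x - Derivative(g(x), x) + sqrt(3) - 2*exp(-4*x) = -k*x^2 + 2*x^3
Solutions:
 g(x) = C1 + k*x^3/3 - x^4/2 + sqrt(2)*x^2/2 + sqrt(3)*x + exp(-4*x)/2


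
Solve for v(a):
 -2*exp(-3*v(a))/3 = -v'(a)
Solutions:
 v(a) = log(C1 + 2*a)/3
 v(a) = log((-1 - sqrt(3)*I)*(C1 + 2*a)^(1/3)/2)
 v(a) = log((-1 + sqrt(3)*I)*(C1 + 2*a)^(1/3)/2)


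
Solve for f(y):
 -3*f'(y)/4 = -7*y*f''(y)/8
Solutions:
 f(y) = C1 + C2*y^(13/7)


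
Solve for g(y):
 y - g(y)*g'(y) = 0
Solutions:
 g(y) = -sqrt(C1 + y^2)
 g(y) = sqrt(C1 + y^2)


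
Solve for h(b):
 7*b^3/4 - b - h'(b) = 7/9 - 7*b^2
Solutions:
 h(b) = C1 + 7*b^4/16 + 7*b^3/3 - b^2/2 - 7*b/9


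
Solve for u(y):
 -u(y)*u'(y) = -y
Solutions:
 u(y) = -sqrt(C1 + y^2)
 u(y) = sqrt(C1 + y^2)


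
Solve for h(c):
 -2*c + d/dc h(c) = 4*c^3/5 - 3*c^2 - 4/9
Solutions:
 h(c) = C1 + c^4/5 - c^3 + c^2 - 4*c/9


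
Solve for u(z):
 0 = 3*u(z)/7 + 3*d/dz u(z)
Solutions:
 u(z) = C1*exp(-z/7)


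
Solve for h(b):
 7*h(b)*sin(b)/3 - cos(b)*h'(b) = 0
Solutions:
 h(b) = C1/cos(b)^(7/3)


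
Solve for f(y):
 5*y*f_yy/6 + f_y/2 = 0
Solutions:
 f(y) = C1 + C2*y^(2/5)


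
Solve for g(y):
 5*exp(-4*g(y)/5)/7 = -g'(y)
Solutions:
 g(y) = 5*log(-I*(C1 - 4*y/7)^(1/4))
 g(y) = 5*log(I*(C1 - 4*y/7)^(1/4))
 g(y) = 5*log(-(C1 - 4*y/7)^(1/4))
 g(y) = 5*log(C1 - 4*y/7)/4


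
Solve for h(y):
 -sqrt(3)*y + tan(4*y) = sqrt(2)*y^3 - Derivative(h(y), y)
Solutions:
 h(y) = C1 + sqrt(2)*y^4/4 + sqrt(3)*y^2/2 + log(cos(4*y))/4


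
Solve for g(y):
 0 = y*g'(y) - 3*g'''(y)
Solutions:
 g(y) = C1 + Integral(C2*airyai(3^(2/3)*y/3) + C3*airybi(3^(2/3)*y/3), y)


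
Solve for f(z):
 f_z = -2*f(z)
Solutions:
 f(z) = C1*exp(-2*z)


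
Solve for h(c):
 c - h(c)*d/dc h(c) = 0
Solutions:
 h(c) = -sqrt(C1 + c^2)
 h(c) = sqrt(C1 + c^2)


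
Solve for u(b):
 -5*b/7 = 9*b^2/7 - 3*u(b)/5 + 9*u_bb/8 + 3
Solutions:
 u(b) = C1*exp(-2*sqrt(30)*b/15) + C2*exp(2*sqrt(30)*b/15) + 15*b^2/7 + 25*b/21 + 365/28


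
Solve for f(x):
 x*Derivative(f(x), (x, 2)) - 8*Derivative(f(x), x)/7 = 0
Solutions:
 f(x) = C1 + C2*x^(15/7)


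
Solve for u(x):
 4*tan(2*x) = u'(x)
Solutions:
 u(x) = C1 - 2*log(cos(2*x))


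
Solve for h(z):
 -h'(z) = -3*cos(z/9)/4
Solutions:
 h(z) = C1 + 27*sin(z/9)/4


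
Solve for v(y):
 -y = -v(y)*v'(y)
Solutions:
 v(y) = -sqrt(C1 + y^2)
 v(y) = sqrt(C1 + y^2)


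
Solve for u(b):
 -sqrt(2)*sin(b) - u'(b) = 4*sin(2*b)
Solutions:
 u(b) = C1 - 4*sin(b)^2 + sqrt(2)*cos(b)


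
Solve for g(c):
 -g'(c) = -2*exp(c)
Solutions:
 g(c) = C1 + 2*exp(c)


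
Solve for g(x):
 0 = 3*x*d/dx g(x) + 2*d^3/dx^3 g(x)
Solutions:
 g(x) = C1 + Integral(C2*airyai(-2^(2/3)*3^(1/3)*x/2) + C3*airybi(-2^(2/3)*3^(1/3)*x/2), x)


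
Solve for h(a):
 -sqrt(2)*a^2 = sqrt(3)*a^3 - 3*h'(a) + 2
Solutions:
 h(a) = C1 + sqrt(3)*a^4/12 + sqrt(2)*a^3/9 + 2*a/3


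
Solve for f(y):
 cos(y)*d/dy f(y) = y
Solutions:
 f(y) = C1 + Integral(y/cos(y), y)


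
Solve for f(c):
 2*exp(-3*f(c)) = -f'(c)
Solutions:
 f(c) = log(C1 - 6*c)/3
 f(c) = log((-3^(1/3) - 3^(5/6)*I)*(C1 - 2*c)^(1/3)/2)
 f(c) = log((-3^(1/3) + 3^(5/6)*I)*(C1 - 2*c)^(1/3)/2)


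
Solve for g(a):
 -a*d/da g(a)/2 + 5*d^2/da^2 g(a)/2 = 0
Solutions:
 g(a) = C1 + C2*erfi(sqrt(10)*a/10)


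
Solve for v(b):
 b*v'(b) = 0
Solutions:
 v(b) = C1


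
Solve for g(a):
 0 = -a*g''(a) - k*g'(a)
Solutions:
 g(a) = C1 + a^(1 - re(k))*(C2*sin(log(a)*Abs(im(k))) + C3*cos(log(a)*im(k)))


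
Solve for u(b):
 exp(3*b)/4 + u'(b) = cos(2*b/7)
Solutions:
 u(b) = C1 - exp(3*b)/12 + 7*sin(2*b/7)/2


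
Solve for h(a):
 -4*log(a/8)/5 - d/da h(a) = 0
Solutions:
 h(a) = C1 - 4*a*log(a)/5 + 4*a/5 + 12*a*log(2)/5


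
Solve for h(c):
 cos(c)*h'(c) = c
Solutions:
 h(c) = C1 + Integral(c/cos(c), c)


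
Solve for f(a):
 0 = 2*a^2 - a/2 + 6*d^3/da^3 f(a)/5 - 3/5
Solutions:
 f(a) = C1 + C2*a + C3*a^2 - a^5/36 + 5*a^4/288 + a^3/12


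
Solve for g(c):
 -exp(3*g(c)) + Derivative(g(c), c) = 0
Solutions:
 g(c) = log(-1/(C1 + 3*c))/3
 g(c) = log((-1/(C1 + c))^(1/3)*(-3^(2/3) - 3*3^(1/6)*I)/6)
 g(c) = log((-1/(C1 + c))^(1/3)*(-3^(2/3) + 3*3^(1/6)*I)/6)


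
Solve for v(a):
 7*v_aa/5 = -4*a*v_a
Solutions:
 v(a) = C1 + C2*erf(sqrt(70)*a/7)


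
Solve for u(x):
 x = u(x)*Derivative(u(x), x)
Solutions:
 u(x) = -sqrt(C1 + x^2)
 u(x) = sqrt(C1 + x^2)


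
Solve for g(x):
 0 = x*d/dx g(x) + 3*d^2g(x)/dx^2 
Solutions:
 g(x) = C1 + C2*erf(sqrt(6)*x/6)


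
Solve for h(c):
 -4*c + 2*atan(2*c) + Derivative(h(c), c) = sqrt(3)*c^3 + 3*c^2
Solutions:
 h(c) = C1 + sqrt(3)*c^4/4 + c^3 + 2*c^2 - 2*c*atan(2*c) + log(4*c^2 + 1)/2


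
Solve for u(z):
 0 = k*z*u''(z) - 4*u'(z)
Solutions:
 u(z) = C1 + z^(((re(k) + 4)*re(k) + im(k)^2)/(re(k)^2 + im(k)^2))*(C2*sin(4*log(z)*Abs(im(k))/(re(k)^2 + im(k)^2)) + C3*cos(4*log(z)*im(k)/(re(k)^2 + im(k)^2)))


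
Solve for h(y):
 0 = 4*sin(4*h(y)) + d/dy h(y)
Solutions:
 h(y) = -acos((-C1 - exp(32*y))/(C1 - exp(32*y)))/4 + pi/2
 h(y) = acos((-C1 - exp(32*y))/(C1 - exp(32*y)))/4


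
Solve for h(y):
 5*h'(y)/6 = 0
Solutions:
 h(y) = C1


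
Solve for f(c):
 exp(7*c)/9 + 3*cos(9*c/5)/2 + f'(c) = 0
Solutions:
 f(c) = C1 - exp(7*c)/63 - 5*sin(9*c/5)/6


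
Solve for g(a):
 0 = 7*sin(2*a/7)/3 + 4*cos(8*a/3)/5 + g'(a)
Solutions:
 g(a) = C1 - 3*sin(8*a/3)/10 + 49*cos(2*a/7)/6


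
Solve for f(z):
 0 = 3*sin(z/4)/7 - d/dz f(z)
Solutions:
 f(z) = C1 - 12*cos(z/4)/7


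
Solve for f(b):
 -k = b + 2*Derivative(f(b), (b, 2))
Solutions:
 f(b) = C1 + C2*b - b^3/12 - b^2*k/4


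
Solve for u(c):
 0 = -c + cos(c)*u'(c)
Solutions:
 u(c) = C1 + Integral(c/cos(c), c)


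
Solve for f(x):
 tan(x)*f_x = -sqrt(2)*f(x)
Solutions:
 f(x) = C1/sin(x)^(sqrt(2))


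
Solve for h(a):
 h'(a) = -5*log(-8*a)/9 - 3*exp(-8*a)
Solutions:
 h(a) = C1 - 5*a*log(-a)/9 + 5*a*(1 - 3*log(2))/9 + 3*exp(-8*a)/8


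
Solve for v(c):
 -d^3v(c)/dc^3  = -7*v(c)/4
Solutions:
 v(c) = C3*exp(14^(1/3)*c/2) + (C1*sin(14^(1/3)*sqrt(3)*c/4) + C2*cos(14^(1/3)*sqrt(3)*c/4))*exp(-14^(1/3)*c/4)


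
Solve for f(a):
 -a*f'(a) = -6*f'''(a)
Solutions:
 f(a) = C1 + Integral(C2*airyai(6^(2/3)*a/6) + C3*airybi(6^(2/3)*a/6), a)


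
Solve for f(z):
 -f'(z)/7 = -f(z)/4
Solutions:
 f(z) = C1*exp(7*z/4)


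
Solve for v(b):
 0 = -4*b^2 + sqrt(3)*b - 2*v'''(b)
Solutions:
 v(b) = C1 + C2*b + C3*b^2 - b^5/30 + sqrt(3)*b^4/48


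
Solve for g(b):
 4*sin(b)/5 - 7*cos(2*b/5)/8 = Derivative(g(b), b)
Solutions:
 g(b) = C1 - 35*sin(2*b/5)/16 - 4*cos(b)/5


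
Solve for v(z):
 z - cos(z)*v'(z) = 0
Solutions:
 v(z) = C1 + Integral(z/cos(z), z)


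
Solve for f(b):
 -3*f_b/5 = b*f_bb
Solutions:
 f(b) = C1 + C2*b^(2/5)


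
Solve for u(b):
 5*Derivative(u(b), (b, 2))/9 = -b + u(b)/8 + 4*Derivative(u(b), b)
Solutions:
 u(b) = C1*exp(3*b*(24 - sqrt(586))/20) + C2*exp(3*b*(24 + sqrt(586))/20) + 8*b - 256


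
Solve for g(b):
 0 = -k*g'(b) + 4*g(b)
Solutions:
 g(b) = C1*exp(4*b/k)


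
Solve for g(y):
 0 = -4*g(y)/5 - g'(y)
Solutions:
 g(y) = C1*exp(-4*y/5)


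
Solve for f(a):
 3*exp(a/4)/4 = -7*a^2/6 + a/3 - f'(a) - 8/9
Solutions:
 f(a) = C1 - 7*a^3/18 + a^2/6 - 8*a/9 - 3*exp(a/4)


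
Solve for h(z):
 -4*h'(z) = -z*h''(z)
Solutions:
 h(z) = C1 + C2*z^5


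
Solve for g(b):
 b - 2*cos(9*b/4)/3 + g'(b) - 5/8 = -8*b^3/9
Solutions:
 g(b) = C1 - 2*b^4/9 - b^2/2 + 5*b/8 + 8*sin(9*b/4)/27


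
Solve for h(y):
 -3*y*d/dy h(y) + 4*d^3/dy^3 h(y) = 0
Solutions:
 h(y) = C1 + Integral(C2*airyai(6^(1/3)*y/2) + C3*airybi(6^(1/3)*y/2), y)


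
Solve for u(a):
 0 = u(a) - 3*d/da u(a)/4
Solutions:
 u(a) = C1*exp(4*a/3)


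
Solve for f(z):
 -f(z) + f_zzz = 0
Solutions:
 f(z) = C3*exp(z) + (C1*sin(sqrt(3)*z/2) + C2*cos(sqrt(3)*z/2))*exp(-z/2)


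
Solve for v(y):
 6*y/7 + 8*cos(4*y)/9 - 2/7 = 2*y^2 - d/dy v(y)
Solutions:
 v(y) = C1 + 2*y^3/3 - 3*y^2/7 + 2*y/7 - 2*sin(4*y)/9


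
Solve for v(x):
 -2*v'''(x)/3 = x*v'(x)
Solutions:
 v(x) = C1 + Integral(C2*airyai(-2^(2/3)*3^(1/3)*x/2) + C3*airybi(-2^(2/3)*3^(1/3)*x/2), x)


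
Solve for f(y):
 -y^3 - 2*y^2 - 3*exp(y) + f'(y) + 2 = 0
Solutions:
 f(y) = C1 + y^4/4 + 2*y^3/3 - 2*y + 3*exp(y)


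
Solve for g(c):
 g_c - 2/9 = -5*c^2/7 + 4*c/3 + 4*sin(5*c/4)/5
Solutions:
 g(c) = C1 - 5*c^3/21 + 2*c^2/3 + 2*c/9 - 16*cos(5*c/4)/25


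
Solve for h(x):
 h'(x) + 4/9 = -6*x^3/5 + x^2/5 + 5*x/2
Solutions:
 h(x) = C1 - 3*x^4/10 + x^3/15 + 5*x^2/4 - 4*x/9


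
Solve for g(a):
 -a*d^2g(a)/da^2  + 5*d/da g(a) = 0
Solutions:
 g(a) = C1 + C2*a^6


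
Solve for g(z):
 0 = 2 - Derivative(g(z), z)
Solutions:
 g(z) = C1 + 2*z


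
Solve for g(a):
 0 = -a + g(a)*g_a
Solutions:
 g(a) = -sqrt(C1 + a^2)
 g(a) = sqrt(C1 + a^2)


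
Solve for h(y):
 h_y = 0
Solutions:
 h(y) = C1


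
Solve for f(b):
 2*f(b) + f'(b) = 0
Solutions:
 f(b) = C1*exp(-2*b)


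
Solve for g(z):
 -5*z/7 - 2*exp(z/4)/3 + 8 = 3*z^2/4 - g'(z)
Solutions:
 g(z) = C1 + z^3/4 + 5*z^2/14 - 8*z + 8*exp(z/4)/3


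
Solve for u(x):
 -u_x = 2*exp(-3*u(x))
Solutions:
 u(x) = log(C1 - 6*x)/3
 u(x) = log((-3^(1/3) - 3^(5/6)*I)*(C1 - 2*x)^(1/3)/2)
 u(x) = log((-3^(1/3) + 3^(5/6)*I)*(C1 - 2*x)^(1/3)/2)


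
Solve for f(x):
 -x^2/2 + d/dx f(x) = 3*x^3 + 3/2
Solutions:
 f(x) = C1 + 3*x^4/4 + x^3/6 + 3*x/2


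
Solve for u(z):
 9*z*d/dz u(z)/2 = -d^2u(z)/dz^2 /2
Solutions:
 u(z) = C1 + C2*erf(3*sqrt(2)*z/2)


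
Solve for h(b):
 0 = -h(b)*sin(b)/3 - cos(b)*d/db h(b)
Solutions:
 h(b) = C1*cos(b)^(1/3)


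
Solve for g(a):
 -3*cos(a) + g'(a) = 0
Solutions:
 g(a) = C1 + 3*sin(a)


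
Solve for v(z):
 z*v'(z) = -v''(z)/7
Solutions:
 v(z) = C1 + C2*erf(sqrt(14)*z/2)


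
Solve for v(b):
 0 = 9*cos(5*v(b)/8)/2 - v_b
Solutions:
 -9*b/2 - 4*log(sin(5*v(b)/8) - 1)/5 + 4*log(sin(5*v(b)/8) + 1)/5 = C1


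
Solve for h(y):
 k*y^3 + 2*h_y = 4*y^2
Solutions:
 h(y) = C1 - k*y^4/8 + 2*y^3/3


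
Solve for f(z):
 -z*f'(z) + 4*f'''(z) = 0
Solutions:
 f(z) = C1 + Integral(C2*airyai(2^(1/3)*z/2) + C3*airybi(2^(1/3)*z/2), z)


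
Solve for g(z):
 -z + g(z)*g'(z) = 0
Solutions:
 g(z) = -sqrt(C1 + z^2)
 g(z) = sqrt(C1 + z^2)


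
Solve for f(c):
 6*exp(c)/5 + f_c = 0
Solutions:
 f(c) = C1 - 6*exp(c)/5


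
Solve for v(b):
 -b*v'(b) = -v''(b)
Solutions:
 v(b) = C1 + C2*erfi(sqrt(2)*b/2)


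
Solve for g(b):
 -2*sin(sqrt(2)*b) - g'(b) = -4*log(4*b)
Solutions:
 g(b) = C1 + 4*b*log(b) - 4*b + 8*b*log(2) + sqrt(2)*cos(sqrt(2)*b)


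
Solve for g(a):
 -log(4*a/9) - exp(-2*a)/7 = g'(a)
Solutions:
 g(a) = C1 - a*log(a) + a*(-2*log(2) + 1 + 2*log(3)) + exp(-2*a)/14


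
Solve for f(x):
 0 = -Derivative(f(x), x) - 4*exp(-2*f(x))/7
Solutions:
 f(x) = log(-sqrt(C1 - 56*x)) - log(7)
 f(x) = log(C1 - 56*x)/2 - log(7)


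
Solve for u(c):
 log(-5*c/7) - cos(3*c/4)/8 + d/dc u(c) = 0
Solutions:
 u(c) = C1 - c*log(-c) - c*log(5) + c + c*log(7) + sin(3*c/4)/6


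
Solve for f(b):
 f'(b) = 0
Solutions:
 f(b) = C1


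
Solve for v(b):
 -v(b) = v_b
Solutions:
 v(b) = C1*exp(-b)


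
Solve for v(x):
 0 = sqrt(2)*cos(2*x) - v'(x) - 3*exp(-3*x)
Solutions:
 v(x) = C1 + sqrt(2)*sin(2*x)/2 + exp(-3*x)


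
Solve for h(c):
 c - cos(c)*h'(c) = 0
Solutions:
 h(c) = C1 + Integral(c/cos(c), c)


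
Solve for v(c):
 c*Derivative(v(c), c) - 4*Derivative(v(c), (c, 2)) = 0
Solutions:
 v(c) = C1 + C2*erfi(sqrt(2)*c/4)


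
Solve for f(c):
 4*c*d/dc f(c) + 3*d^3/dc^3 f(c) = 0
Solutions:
 f(c) = C1 + Integral(C2*airyai(-6^(2/3)*c/3) + C3*airybi(-6^(2/3)*c/3), c)


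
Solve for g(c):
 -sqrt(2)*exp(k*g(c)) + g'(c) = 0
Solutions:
 g(c) = Piecewise((log(-1/(C1*k + sqrt(2)*c*k))/k, Ne(k, 0)), (nan, True))
 g(c) = Piecewise((C1 + sqrt(2)*c, Eq(k, 0)), (nan, True))


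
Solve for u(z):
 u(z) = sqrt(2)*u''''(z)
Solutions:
 u(z) = C1*exp(-2^(7/8)*z/2) + C2*exp(2^(7/8)*z/2) + C3*sin(2^(7/8)*z/2) + C4*cos(2^(7/8)*z/2)


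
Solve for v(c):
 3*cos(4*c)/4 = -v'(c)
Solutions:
 v(c) = C1 - 3*sin(4*c)/16


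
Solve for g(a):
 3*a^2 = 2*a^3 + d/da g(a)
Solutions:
 g(a) = C1 - a^4/2 + a^3


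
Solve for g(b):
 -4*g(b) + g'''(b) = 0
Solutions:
 g(b) = C3*exp(2^(2/3)*b) + (C1*sin(2^(2/3)*sqrt(3)*b/2) + C2*cos(2^(2/3)*sqrt(3)*b/2))*exp(-2^(2/3)*b/2)


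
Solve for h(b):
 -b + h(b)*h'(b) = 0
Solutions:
 h(b) = -sqrt(C1 + b^2)
 h(b) = sqrt(C1 + b^2)


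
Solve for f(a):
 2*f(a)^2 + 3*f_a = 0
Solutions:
 f(a) = 3/(C1 + 2*a)


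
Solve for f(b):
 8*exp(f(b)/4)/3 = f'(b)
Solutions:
 f(b) = 4*log(-1/(C1 + 8*b)) + 4*log(12)


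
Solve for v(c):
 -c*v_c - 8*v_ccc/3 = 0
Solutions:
 v(c) = C1 + Integral(C2*airyai(-3^(1/3)*c/2) + C3*airybi(-3^(1/3)*c/2), c)


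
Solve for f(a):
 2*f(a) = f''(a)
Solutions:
 f(a) = C1*exp(-sqrt(2)*a) + C2*exp(sqrt(2)*a)


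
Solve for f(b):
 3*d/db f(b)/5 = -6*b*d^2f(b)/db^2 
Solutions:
 f(b) = C1 + C2*b^(9/10)


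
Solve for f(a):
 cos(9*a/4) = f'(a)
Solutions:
 f(a) = C1 + 4*sin(9*a/4)/9


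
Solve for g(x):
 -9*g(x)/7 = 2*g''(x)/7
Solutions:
 g(x) = C1*sin(3*sqrt(2)*x/2) + C2*cos(3*sqrt(2)*x/2)


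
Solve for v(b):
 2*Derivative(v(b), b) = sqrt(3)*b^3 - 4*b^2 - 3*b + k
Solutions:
 v(b) = C1 + sqrt(3)*b^4/8 - 2*b^3/3 - 3*b^2/4 + b*k/2


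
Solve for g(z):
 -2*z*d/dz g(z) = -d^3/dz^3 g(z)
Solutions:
 g(z) = C1 + Integral(C2*airyai(2^(1/3)*z) + C3*airybi(2^(1/3)*z), z)


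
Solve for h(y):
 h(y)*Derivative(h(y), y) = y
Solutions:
 h(y) = -sqrt(C1 + y^2)
 h(y) = sqrt(C1 + y^2)


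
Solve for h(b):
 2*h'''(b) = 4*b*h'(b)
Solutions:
 h(b) = C1 + Integral(C2*airyai(2^(1/3)*b) + C3*airybi(2^(1/3)*b), b)


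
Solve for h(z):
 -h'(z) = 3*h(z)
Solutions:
 h(z) = C1*exp(-3*z)


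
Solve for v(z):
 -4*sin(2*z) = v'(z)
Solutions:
 v(z) = C1 + 2*cos(2*z)


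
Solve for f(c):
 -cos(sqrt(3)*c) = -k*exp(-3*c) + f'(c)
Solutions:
 f(c) = C1 - k*exp(-3*c)/3 - sqrt(3)*sin(sqrt(3)*c)/3


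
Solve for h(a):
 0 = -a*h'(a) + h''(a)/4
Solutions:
 h(a) = C1 + C2*erfi(sqrt(2)*a)


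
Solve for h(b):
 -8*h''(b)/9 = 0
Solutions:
 h(b) = C1 + C2*b


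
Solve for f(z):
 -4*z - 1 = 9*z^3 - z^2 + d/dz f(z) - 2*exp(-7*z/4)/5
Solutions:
 f(z) = C1 - 9*z^4/4 + z^3/3 - 2*z^2 - z - 8*exp(-7*z/4)/35


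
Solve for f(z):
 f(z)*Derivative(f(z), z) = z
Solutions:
 f(z) = -sqrt(C1 + z^2)
 f(z) = sqrt(C1 + z^2)


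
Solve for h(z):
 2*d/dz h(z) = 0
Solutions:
 h(z) = C1


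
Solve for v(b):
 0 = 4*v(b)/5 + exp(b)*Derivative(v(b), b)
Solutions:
 v(b) = C1*exp(4*exp(-b)/5)


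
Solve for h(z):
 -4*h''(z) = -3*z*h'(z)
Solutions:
 h(z) = C1 + C2*erfi(sqrt(6)*z/4)


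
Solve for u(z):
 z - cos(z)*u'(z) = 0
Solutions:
 u(z) = C1 + Integral(z/cos(z), z)


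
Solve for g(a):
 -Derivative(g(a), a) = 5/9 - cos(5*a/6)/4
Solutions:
 g(a) = C1 - 5*a/9 + 3*sin(5*a/6)/10


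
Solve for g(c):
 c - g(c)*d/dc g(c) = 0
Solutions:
 g(c) = -sqrt(C1 + c^2)
 g(c) = sqrt(C1 + c^2)


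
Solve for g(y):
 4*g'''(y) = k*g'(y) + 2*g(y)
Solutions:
 g(y) = C1*exp(y*(k/((-3^(1/3) + 3^(5/6)*I)*(sqrt(3)*sqrt(108 - k^3) + 18)^(1/3)) - 3^(1/3)*(sqrt(3)*sqrt(108 - k^3) + 18)^(1/3)/12 + 3^(5/6)*I*(sqrt(3)*sqrt(108 - k^3) + 18)^(1/3)/12)) + C2*exp(-y*(k/((3^(1/3) + 3^(5/6)*I)*(sqrt(3)*sqrt(108 - k^3) + 18)^(1/3)) + 3^(1/3)*(sqrt(3)*sqrt(108 - k^3) + 18)^(1/3)/12 + 3^(5/6)*I*(sqrt(3)*sqrt(108 - k^3) + 18)^(1/3)/12)) + C3*exp(3^(1/3)*y*(3^(1/3)*k/(sqrt(3)*sqrt(108 - k^3) + 18)^(1/3) + (sqrt(3)*sqrt(108 - k^3) + 18)^(1/3))/6)


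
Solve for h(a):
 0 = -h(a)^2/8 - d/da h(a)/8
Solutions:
 h(a) = 1/(C1 + a)


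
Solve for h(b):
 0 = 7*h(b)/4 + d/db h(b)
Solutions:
 h(b) = C1*exp(-7*b/4)


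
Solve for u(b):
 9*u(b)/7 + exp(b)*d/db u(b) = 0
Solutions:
 u(b) = C1*exp(9*exp(-b)/7)


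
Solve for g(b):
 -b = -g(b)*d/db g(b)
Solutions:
 g(b) = -sqrt(C1 + b^2)
 g(b) = sqrt(C1 + b^2)


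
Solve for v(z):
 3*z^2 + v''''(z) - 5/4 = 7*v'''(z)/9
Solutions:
 v(z) = C1 + C2*z + C3*z^2 + C4*exp(7*z/9) + 9*z^5/140 + 81*z^4/196 + 5097*z^3/2744


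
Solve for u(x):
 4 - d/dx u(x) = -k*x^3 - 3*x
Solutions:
 u(x) = C1 + k*x^4/4 + 3*x^2/2 + 4*x


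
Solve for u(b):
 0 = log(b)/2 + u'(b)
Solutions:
 u(b) = C1 - b*log(b)/2 + b/2


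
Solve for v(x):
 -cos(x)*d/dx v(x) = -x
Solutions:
 v(x) = C1 + Integral(x/cos(x), x)


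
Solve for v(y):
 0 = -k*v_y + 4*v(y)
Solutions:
 v(y) = C1*exp(4*y/k)


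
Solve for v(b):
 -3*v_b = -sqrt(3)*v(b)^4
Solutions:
 v(b) = (-1/(C1 + sqrt(3)*b))^(1/3)
 v(b) = (-1/(C1 + sqrt(3)*b))^(1/3)*(-1 - sqrt(3)*I)/2
 v(b) = (-1/(C1 + sqrt(3)*b))^(1/3)*(-1 + sqrt(3)*I)/2


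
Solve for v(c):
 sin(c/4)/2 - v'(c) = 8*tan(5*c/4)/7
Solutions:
 v(c) = C1 + 32*log(cos(5*c/4))/35 - 2*cos(c/4)


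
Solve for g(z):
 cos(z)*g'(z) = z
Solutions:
 g(z) = C1 + Integral(z/cos(z), z)


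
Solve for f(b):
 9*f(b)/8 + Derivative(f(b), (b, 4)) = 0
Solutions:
 f(b) = (C1*sin(2^(3/4)*sqrt(3)*b/4) + C2*cos(2^(3/4)*sqrt(3)*b/4))*exp(-2^(3/4)*sqrt(3)*b/4) + (C3*sin(2^(3/4)*sqrt(3)*b/4) + C4*cos(2^(3/4)*sqrt(3)*b/4))*exp(2^(3/4)*sqrt(3)*b/4)


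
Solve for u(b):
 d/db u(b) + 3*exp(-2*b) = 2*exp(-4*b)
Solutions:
 u(b) = C1 + 3*exp(-2*b)/2 - exp(-4*b)/2


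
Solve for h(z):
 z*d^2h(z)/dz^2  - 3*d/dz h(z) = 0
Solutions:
 h(z) = C1 + C2*z^4


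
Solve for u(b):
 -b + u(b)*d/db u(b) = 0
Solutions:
 u(b) = -sqrt(C1 + b^2)
 u(b) = sqrt(C1 + b^2)


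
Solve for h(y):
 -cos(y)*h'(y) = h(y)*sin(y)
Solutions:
 h(y) = C1*cos(y)


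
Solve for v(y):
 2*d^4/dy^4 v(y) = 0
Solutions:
 v(y) = C1 + C2*y + C3*y^2 + C4*y^3


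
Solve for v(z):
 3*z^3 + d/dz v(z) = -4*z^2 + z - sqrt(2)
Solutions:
 v(z) = C1 - 3*z^4/4 - 4*z^3/3 + z^2/2 - sqrt(2)*z


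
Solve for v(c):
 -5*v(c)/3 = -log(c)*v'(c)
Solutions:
 v(c) = C1*exp(5*li(c)/3)


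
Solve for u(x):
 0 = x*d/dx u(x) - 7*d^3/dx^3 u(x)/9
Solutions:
 u(x) = C1 + Integral(C2*airyai(21^(2/3)*x/7) + C3*airybi(21^(2/3)*x/7), x)


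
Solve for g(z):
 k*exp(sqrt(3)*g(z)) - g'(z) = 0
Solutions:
 g(z) = sqrt(3)*(2*log(-1/(C1 + k*z)) - log(3))/6


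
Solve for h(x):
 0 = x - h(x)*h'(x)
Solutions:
 h(x) = -sqrt(C1 + x^2)
 h(x) = sqrt(C1 + x^2)


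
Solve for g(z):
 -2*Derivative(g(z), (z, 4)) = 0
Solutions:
 g(z) = C1 + C2*z + C3*z^2 + C4*z^3


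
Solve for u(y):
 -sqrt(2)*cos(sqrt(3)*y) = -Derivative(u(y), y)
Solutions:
 u(y) = C1 + sqrt(6)*sin(sqrt(3)*y)/3


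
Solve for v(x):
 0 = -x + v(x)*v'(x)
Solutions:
 v(x) = -sqrt(C1 + x^2)
 v(x) = sqrt(C1 + x^2)


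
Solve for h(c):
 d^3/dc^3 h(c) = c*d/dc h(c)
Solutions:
 h(c) = C1 + Integral(C2*airyai(c) + C3*airybi(c), c)


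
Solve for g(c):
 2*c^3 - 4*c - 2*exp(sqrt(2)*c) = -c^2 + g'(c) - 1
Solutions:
 g(c) = C1 + c^4/2 + c^3/3 - 2*c^2 + c - sqrt(2)*exp(sqrt(2)*c)


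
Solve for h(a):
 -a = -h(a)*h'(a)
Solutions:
 h(a) = -sqrt(C1 + a^2)
 h(a) = sqrt(C1 + a^2)


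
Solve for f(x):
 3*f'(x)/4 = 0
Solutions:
 f(x) = C1


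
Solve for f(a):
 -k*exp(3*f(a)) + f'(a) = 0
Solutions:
 f(a) = log(-1/(C1 + 3*a*k))/3
 f(a) = log((-1/(C1 + a*k))^(1/3)*(-3^(2/3) - 3*3^(1/6)*I)/6)
 f(a) = log((-1/(C1 + a*k))^(1/3)*(-3^(2/3) + 3*3^(1/6)*I)/6)


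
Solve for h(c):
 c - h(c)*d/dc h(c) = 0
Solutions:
 h(c) = -sqrt(C1 + c^2)
 h(c) = sqrt(C1 + c^2)


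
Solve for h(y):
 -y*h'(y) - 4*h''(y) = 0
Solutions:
 h(y) = C1 + C2*erf(sqrt(2)*y/4)


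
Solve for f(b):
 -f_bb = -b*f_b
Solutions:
 f(b) = C1 + C2*erfi(sqrt(2)*b/2)


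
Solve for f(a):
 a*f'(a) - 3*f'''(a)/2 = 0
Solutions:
 f(a) = C1 + Integral(C2*airyai(2^(1/3)*3^(2/3)*a/3) + C3*airybi(2^(1/3)*3^(2/3)*a/3), a)


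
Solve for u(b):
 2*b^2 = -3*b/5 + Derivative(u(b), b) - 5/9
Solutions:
 u(b) = C1 + 2*b^3/3 + 3*b^2/10 + 5*b/9


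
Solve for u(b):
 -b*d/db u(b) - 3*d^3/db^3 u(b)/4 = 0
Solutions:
 u(b) = C1 + Integral(C2*airyai(-6^(2/3)*b/3) + C3*airybi(-6^(2/3)*b/3), b)


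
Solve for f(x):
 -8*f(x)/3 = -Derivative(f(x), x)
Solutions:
 f(x) = C1*exp(8*x/3)


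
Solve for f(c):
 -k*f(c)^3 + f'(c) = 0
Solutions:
 f(c) = -sqrt(2)*sqrt(-1/(C1 + c*k))/2
 f(c) = sqrt(2)*sqrt(-1/(C1 + c*k))/2


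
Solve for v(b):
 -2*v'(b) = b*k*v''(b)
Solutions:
 v(b) = C1 + b^(((re(k) - 2)*re(k) + im(k)^2)/(re(k)^2 + im(k)^2))*(C2*sin(2*log(b)*Abs(im(k))/(re(k)^2 + im(k)^2)) + C3*cos(2*log(b)*im(k)/(re(k)^2 + im(k)^2)))


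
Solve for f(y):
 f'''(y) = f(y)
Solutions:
 f(y) = C3*exp(y) + (C1*sin(sqrt(3)*y/2) + C2*cos(sqrt(3)*y/2))*exp(-y/2)


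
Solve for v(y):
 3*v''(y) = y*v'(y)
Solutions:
 v(y) = C1 + C2*erfi(sqrt(6)*y/6)


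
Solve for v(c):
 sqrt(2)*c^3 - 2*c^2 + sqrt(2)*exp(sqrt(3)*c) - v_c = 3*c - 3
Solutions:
 v(c) = C1 + sqrt(2)*c^4/4 - 2*c^3/3 - 3*c^2/2 + 3*c + sqrt(6)*exp(sqrt(3)*c)/3


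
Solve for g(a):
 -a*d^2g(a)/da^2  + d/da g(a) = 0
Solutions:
 g(a) = C1 + C2*a^2


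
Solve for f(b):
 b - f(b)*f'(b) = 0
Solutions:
 f(b) = -sqrt(C1 + b^2)
 f(b) = sqrt(C1 + b^2)


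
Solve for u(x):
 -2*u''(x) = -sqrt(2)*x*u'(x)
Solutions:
 u(x) = C1 + C2*erfi(2^(1/4)*x/2)


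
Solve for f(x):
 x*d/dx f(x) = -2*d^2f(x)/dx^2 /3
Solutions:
 f(x) = C1 + C2*erf(sqrt(3)*x/2)


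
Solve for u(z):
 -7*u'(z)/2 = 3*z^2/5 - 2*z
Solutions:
 u(z) = C1 - 2*z^3/35 + 2*z^2/7


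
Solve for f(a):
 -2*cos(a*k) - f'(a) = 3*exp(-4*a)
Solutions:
 f(a) = C1 + 3*exp(-4*a)/4 - 2*sin(a*k)/k


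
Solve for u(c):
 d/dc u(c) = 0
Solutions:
 u(c) = C1


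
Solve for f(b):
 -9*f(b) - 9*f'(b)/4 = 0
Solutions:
 f(b) = C1*exp(-4*b)


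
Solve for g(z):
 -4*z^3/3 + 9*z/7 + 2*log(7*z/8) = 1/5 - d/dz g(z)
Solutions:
 g(z) = C1 + z^4/3 - 9*z^2/14 - 2*z*log(z) - 2*z*log(7) + 11*z/5 + 6*z*log(2)


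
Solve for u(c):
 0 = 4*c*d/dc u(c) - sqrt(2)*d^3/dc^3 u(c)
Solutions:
 u(c) = C1 + Integral(C2*airyai(sqrt(2)*c) + C3*airybi(sqrt(2)*c), c)


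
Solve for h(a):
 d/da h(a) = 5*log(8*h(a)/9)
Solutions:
 -Integral(1/(log(_y) - 2*log(3) + 3*log(2)), (_y, h(a)))/5 = C1 - a


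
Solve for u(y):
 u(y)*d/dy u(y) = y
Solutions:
 u(y) = -sqrt(C1 + y^2)
 u(y) = sqrt(C1 + y^2)


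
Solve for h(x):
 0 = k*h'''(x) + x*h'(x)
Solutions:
 h(x) = C1 + Integral(C2*airyai(x*(-1/k)^(1/3)) + C3*airybi(x*(-1/k)^(1/3)), x)


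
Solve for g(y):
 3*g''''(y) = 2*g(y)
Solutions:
 g(y) = C1*exp(-2^(1/4)*3^(3/4)*y/3) + C2*exp(2^(1/4)*3^(3/4)*y/3) + C3*sin(2^(1/4)*3^(3/4)*y/3) + C4*cos(2^(1/4)*3^(3/4)*y/3)


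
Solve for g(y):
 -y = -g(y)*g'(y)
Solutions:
 g(y) = -sqrt(C1 + y^2)
 g(y) = sqrt(C1 + y^2)


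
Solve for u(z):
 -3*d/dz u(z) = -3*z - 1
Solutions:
 u(z) = C1 + z^2/2 + z/3


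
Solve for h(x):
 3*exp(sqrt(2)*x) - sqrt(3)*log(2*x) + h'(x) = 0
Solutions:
 h(x) = C1 + sqrt(3)*x*log(x) + sqrt(3)*x*(-1 + log(2)) - 3*sqrt(2)*exp(sqrt(2)*x)/2


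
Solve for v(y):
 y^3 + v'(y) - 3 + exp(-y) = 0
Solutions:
 v(y) = C1 - y^4/4 + 3*y + exp(-y)


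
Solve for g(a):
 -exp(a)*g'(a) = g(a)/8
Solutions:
 g(a) = C1*exp(exp(-a)/8)


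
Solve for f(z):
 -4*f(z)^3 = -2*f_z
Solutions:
 f(z) = -sqrt(2)*sqrt(-1/(C1 + 2*z))/2
 f(z) = sqrt(2)*sqrt(-1/(C1 + 2*z))/2


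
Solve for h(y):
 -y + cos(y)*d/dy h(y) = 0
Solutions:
 h(y) = C1 + Integral(y/cos(y), y)


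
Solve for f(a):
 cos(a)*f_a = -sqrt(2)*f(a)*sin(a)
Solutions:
 f(a) = C1*cos(a)^(sqrt(2))


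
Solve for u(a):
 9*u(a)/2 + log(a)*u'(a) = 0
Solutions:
 u(a) = C1*exp(-9*li(a)/2)


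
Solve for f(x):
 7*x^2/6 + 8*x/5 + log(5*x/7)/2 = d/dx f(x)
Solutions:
 f(x) = C1 + 7*x^3/18 + 4*x^2/5 + x*log(x)/2 - x*log(7)/2 - x/2 + x*log(5)/2


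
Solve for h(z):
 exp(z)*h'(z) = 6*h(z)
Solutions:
 h(z) = C1*exp(-6*exp(-z))


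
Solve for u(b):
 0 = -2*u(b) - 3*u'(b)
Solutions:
 u(b) = C1*exp(-2*b/3)


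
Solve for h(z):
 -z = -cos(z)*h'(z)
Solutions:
 h(z) = C1 + Integral(z/cos(z), z)


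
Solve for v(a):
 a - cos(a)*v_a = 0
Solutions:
 v(a) = C1 + Integral(a/cos(a), a)


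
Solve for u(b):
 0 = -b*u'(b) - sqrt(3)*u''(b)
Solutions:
 u(b) = C1 + C2*erf(sqrt(2)*3^(3/4)*b/6)


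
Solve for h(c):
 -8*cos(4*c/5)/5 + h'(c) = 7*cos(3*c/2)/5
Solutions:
 h(c) = C1 + 2*sin(4*c/5) + 14*sin(3*c/2)/15


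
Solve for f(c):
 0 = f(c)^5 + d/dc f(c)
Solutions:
 f(c) = -I*(1/(C1 + 4*c))^(1/4)
 f(c) = I*(1/(C1 + 4*c))^(1/4)
 f(c) = -(1/(C1 + 4*c))^(1/4)
 f(c) = (1/(C1 + 4*c))^(1/4)
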